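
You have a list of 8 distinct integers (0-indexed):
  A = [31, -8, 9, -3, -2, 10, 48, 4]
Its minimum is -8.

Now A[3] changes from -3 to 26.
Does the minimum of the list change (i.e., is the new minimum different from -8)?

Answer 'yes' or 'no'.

Answer: no

Derivation:
Old min = -8
Change: A[3] -3 -> 26
Changed element was NOT the min; min changes only if 26 < -8.
New min = -8; changed? no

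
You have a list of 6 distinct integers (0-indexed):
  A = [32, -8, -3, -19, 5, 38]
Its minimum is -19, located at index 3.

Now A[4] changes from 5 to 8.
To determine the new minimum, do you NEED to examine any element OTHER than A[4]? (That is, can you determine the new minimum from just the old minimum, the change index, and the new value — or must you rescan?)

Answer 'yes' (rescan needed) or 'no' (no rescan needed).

Old min = -19 at index 3
Change at index 4: 5 -> 8
Index 4 was NOT the min. New min = min(-19, 8). No rescan of other elements needed.
Needs rescan: no

Answer: no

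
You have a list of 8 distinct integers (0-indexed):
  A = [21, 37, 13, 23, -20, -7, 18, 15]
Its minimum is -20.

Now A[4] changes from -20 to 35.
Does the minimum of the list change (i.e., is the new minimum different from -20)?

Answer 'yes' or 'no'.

Old min = -20
Change: A[4] -20 -> 35
Changed element was the min; new min must be rechecked.
New min = -7; changed? yes

Answer: yes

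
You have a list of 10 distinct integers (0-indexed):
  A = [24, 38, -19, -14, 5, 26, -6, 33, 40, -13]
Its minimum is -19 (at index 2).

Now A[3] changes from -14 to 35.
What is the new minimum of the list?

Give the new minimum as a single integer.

Answer: -19

Derivation:
Old min = -19 (at index 2)
Change: A[3] -14 -> 35
Changed element was NOT the old min.
  New min = min(old_min, new_val) = min(-19, 35) = -19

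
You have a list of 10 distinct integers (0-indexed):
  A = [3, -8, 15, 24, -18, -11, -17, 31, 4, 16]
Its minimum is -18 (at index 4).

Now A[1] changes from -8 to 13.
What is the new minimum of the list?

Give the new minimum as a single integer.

Old min = -18 (at index 4)
Change: A[1] -8 -> 13
Changed element was NOT the old min.
  New min = min(old_min, new_val) = min(-18, 13) = -18

Answer: -18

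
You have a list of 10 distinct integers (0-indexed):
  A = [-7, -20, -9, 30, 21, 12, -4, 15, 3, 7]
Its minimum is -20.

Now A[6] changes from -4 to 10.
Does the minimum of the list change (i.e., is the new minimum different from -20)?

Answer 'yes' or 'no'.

Old min = -20
Change: A[6] -4 -> 10
Changed element was NOT the min; min changes only if 10 < -20.
New min = -20; changed? no

Answer: no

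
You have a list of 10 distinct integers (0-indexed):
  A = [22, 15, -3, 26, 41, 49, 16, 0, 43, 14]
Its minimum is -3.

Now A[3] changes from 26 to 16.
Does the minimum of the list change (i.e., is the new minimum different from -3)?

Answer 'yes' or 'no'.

Answer: no

Derivation:
Old min = -3
Change: A[3] 26 -> 16
Changed element was NOT the min; min changes only if 16 < -3.
New min = -3; changed? no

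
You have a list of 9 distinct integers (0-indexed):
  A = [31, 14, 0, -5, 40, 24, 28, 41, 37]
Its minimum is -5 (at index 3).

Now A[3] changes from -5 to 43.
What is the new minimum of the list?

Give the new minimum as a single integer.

Old min = -5 (at index 3)
Change: A[3] -5 -> 43
Changed element WAS the min. Need to check: is 43 still <= all others?
  Min of remaining elements: 0
  New min = min(43, 0) = 0

Answer: 0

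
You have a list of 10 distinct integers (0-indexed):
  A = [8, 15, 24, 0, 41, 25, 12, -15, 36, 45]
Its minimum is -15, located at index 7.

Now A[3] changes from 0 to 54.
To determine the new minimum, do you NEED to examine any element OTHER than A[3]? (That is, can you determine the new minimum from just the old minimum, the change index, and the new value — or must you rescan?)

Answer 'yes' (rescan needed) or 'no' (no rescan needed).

Answer: no

Derivation:
Old min = -15 at index 7
Change at index 3: 0 -> 54
Index 3 was NOT the min. New min = min(-15, 54). No rescan of other elements needed.
Needs rescan: no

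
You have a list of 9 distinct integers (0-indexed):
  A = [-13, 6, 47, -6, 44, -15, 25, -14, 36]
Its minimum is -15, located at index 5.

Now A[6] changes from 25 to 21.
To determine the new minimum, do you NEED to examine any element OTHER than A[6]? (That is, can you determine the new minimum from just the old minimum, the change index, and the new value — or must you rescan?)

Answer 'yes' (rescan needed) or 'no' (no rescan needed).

Old min = -15 at index 5
Change at index 6: 25 -> 21
Index 6 was NOT the min. New min = min(-15, 21). No rescan of other elements needed.
Needs rescan: no

Answer: no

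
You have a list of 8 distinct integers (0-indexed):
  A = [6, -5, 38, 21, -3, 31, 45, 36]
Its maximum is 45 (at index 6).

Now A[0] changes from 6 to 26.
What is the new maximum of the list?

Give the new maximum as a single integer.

Old max = 45 (at index 6)
Change: A[0] 6 -> 26
Changed element was NOT the old max.
  New max = max(old_max, new_val) = max(45, 26) = 45

Answer: 45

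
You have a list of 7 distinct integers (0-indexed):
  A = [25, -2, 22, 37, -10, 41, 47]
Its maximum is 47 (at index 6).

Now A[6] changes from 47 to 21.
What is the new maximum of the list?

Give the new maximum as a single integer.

Answer: 41

Derivation:
Old max = 47 (at index 6)
Change: A[6] 47 -> 21
Changed element WAS the max -> may need rescan.
  Max of remaining elements: 41
  New max = max(21, 41) = 41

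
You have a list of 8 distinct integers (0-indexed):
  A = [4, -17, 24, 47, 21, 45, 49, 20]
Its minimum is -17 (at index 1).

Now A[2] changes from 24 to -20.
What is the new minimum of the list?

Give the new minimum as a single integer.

Old min = -17 (at index 1)
Change: A[2] 24 -> -20
Changed element was NOT the old min.
  New min = min(old_min, new_val) = min(-17, -20) = -20

Answer: -20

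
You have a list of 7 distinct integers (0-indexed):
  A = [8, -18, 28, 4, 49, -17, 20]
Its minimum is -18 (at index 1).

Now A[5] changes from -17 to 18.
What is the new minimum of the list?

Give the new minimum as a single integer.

Old min = -18 (at index 1)
Change: A[5] -17 -> 18
Changed element was NOT the old min.
  New min = min(old_min, new_val) = min(-18, 18) = -18

Answer: -18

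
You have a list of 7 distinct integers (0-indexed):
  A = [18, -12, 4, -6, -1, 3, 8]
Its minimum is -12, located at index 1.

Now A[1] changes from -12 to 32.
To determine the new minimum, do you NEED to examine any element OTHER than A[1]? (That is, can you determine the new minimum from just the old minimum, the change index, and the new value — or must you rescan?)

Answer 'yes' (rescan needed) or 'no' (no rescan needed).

Answer: yes

Derivation:
Old min = -12 at index 1
Change at index 1: -12 -> 32
Index 1 WAS the min and new value 32 > old min -12. Must rescan other elements to find the new min.
Needs rescan: yes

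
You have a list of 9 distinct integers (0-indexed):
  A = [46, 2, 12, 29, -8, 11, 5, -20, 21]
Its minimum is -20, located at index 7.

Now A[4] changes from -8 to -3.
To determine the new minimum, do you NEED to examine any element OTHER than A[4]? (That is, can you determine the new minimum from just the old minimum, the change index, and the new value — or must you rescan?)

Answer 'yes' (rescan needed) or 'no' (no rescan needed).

Old min = -20 at index 7
Change at index 4: -8 -> -3
Index 4 was NOT the min. New min = min(-20, -3). No rescan of other elements needed.
Needs rescan: no

Answer: no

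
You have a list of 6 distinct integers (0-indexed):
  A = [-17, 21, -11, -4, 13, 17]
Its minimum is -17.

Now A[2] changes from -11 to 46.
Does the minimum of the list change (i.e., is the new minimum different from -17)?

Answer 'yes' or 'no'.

Old min = -17
Change: A[2] -11 -> 46
Changed element was NOT the min; min changes only if 46 < -17.
New min = -17; changed? no

Answer: no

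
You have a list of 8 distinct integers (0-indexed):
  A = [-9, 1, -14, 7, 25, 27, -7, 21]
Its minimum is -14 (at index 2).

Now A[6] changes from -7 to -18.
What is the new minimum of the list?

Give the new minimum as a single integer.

Old min = -14 (at index 2)
Change: A[6] -7 -> -18
Changed element was NOT the old min.
  New min = min(old_min, new_val) = min(-14, -18) = -18

Answer: -18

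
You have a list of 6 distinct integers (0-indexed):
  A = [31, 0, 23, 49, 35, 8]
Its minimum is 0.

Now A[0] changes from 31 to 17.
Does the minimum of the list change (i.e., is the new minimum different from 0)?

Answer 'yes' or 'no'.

Old min = 0
Change: A[0] 31 -> 17
Changed element was NOT the min; min changes only if 17 < 0.
New min = 0; changed? no

Answer: no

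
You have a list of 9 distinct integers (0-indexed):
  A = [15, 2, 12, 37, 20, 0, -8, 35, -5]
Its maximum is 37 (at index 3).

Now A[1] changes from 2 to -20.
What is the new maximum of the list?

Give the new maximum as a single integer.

Old max = 37 (at index 3)
Change: A[1] 2 -> -20
Changed element was NOT the old max.
  New max = max(old_max, new_val) = max(37, -20) = 37

Answer: 37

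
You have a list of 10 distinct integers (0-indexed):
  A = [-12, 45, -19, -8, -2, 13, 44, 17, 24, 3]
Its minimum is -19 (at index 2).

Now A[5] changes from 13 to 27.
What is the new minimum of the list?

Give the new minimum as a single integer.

Answer: -19

Derivation:
Old min = -19 (at index 2)
Change: A[5] 13 -> 27
Changed element was NOT the old min.
  New min = min(old_min, new_val) = min(-19, 27) = -19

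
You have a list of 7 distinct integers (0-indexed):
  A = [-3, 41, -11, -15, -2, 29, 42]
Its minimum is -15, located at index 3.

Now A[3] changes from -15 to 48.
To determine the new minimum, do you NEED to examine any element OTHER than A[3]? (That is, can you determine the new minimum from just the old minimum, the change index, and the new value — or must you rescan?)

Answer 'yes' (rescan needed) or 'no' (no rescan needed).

Answer: yes

Derivation:
Old min = -15 at index 3
Change at index 3: -15 -> 48
Index 3 WAS the min and new value 48 > old min -15. Must rescan other elements to find the new min.
Needs rescan: yes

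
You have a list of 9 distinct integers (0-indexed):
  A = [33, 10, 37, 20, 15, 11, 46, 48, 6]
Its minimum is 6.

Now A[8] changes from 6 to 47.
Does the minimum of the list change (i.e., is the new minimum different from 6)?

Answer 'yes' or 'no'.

Answer: yes

Derivation:
Old min = 6
Change: A[8] 6 -> 47
Changed element was the min; new min must be rechecked.
New min = 10; changed? yes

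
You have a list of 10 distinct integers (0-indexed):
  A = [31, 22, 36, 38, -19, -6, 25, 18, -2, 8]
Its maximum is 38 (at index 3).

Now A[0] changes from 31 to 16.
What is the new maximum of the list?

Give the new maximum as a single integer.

Old max = 38 (at index 3)
Change: A[0] 31 -> 16
Changed element was NOT the old max.
  New max = max(old_max, new_val) = max(38, 16) = 38

Answer: 38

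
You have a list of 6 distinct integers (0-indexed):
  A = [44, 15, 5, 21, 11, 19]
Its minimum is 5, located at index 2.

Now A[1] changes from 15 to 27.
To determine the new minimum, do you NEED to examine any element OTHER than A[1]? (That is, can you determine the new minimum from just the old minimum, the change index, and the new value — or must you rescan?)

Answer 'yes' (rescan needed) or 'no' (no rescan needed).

Old min = 5 at index 2
Change at index 1: 15 -> 27
Index 1 was NOT the min. New min = min(5, 27). No rescan of other elements needed.
Needs rescan: no

Answer: no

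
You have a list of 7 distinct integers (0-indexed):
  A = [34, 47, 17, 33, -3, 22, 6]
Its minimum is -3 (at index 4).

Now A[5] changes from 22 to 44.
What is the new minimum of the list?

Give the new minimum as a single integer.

Answer: -3

Derivation:
Old min = -3 (at index 4)
Change: A[5] 22 -> 44
Changed element was NOT the old min.
  New min = min(old_min, new_val) = min(-3, 44) = -3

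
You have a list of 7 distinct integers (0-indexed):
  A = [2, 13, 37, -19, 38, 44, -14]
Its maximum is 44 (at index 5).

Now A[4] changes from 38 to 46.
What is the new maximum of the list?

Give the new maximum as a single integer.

Answer: 46

Derivation:
Old max = 44 (at index 5)
Change: A[4] 38 -> 46
Changed element was NOT the old max.
  New max = max(old_max, new_val) = max(44, 46) = 46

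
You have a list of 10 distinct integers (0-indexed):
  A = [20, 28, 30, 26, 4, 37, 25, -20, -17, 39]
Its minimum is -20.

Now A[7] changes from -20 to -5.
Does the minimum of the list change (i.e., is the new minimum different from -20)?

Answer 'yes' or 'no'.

Answer: yes

Derivation:
Old min = -20
Change: A[7] -20 -> -5
Changed element was the min; new min must be rechecked.
New min = -17; changed? yes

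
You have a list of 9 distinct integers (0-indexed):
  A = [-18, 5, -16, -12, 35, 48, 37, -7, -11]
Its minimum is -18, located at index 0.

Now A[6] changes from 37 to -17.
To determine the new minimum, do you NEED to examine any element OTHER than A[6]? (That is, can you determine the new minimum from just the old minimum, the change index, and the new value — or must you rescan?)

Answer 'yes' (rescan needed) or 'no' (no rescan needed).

Answer: no

Derivation:
Old min = -18 at index 0
Change at index 6: 37 -> -17
Index 6 was NOT the min. New min = min(-18, -17). No rescan of other elements needed.
Needs rescan: no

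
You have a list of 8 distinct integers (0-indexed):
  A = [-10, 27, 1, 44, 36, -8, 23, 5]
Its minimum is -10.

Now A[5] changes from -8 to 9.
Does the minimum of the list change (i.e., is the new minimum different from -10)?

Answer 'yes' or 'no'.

Old min = -10
Change: A[5] -8 -> 9
Changed element was NOT the min; min changes only if 9 < -10.
New min = -10; changed? no

Answer: no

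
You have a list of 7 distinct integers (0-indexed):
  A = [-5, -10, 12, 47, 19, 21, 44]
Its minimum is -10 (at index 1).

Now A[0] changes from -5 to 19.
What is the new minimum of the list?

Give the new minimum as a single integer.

Answer: -10

Derivation:
Old min = -10 (at index 1)
Change: A[0] -5 -> 19
Changed element was NOT the old min.
  New min = min(old_min, new_val) = min(-10, 19) = -10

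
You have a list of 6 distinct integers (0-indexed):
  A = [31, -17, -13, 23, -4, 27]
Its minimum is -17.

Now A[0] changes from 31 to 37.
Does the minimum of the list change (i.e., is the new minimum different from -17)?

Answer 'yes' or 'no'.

Old min = -17
Change: A[0] 31 -> 37
Changed element was NOT the min; min changes only if 37 < -17.
New min = -17; changed? no

Answer: no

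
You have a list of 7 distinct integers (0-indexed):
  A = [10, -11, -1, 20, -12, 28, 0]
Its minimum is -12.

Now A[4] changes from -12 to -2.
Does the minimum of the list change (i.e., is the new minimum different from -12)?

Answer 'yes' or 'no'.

Old min = -12
Change: A[4] -12 -> -2
Changed element was the min; new min must be rechecked.
New min = -11; changed? yes

Answer: yes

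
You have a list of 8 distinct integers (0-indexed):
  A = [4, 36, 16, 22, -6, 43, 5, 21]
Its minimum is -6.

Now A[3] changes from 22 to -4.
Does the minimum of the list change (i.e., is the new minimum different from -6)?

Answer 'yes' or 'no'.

Old min = -6
Change: A[3] 22 -> -4
Changed element was NOT the min; min changes only if -4 < -6.
New min = -6; changed? no

Answer: no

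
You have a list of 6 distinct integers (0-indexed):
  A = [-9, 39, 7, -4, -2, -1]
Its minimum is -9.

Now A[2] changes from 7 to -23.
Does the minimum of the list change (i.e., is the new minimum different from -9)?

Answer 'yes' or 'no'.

Answer: yes

Derivation:
Old min = -9
Change: A[2] 7 -> -23
Changed element was NOT the min; min changes only if -23 < -9.
New min = -23; changed? yes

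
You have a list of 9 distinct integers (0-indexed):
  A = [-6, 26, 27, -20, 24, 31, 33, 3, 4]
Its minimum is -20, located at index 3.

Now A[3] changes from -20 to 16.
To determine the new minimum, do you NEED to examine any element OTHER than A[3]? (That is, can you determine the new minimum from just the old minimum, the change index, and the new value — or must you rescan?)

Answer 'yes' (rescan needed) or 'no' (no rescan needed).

Answer: yes

Derivation:
Old min = -20 at index 3
Change at index 3: -20 -> 16
Index 3 WAS the min and new value 16 > old min -20. Must rescan other elements to find the new min.
Needs rescan: yes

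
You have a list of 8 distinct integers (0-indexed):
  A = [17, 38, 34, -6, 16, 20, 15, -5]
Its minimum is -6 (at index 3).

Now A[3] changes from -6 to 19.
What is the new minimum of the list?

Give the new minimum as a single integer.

Answer: -5

Derivation:
Old min = -6 (at index 3)
Change: A[3] -6 -> 19
Changed element WAS the min. Need to check: is 19 still <= all others?
  Min of remaining elements: -5
  New min = min(19, -5) = -5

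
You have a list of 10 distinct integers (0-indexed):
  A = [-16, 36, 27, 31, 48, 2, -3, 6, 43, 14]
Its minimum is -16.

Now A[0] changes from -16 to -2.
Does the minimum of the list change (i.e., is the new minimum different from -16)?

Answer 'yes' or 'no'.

Old min = -16
Change: A[0] -16 -> -2
Changed element was the min; new min must be rechecked.
New min = -3; changed? yes

Answer: yes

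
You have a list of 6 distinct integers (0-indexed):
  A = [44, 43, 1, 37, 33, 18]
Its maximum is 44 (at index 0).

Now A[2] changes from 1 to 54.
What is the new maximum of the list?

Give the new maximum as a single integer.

Old max = 44 (at index 0)
Change: A[2] 1 -> 54
Changed element was NOT the old max.
  New max = max(old_max, new_val) = max(44, 54) = 54

Answer: 54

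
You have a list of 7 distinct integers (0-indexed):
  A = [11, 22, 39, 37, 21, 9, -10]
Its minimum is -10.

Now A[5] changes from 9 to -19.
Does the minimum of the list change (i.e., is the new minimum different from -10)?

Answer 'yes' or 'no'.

Answer: yes

Derivation:
Old min = -10
Change: A[5] 9 -> -19
Changed element was NOT the min; min changes only if -19 < -10.
New min = -19; changed? yes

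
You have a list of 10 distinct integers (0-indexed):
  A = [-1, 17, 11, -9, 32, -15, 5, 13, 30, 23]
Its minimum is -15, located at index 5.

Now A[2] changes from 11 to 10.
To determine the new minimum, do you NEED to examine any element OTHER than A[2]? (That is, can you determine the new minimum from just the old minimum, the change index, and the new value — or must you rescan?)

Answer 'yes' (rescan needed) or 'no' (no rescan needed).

Old min = -15 at index 5
Change at index 2: 11 -> 10
Index 2 was NOT the min. New min = min(-15, 10). No rescan of other elements needed.
Needs rescan: no

Answer: no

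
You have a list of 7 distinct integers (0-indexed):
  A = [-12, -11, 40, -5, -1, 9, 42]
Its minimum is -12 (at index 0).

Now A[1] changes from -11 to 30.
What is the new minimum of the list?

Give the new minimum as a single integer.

Answer: -12

Derivation:
Old min = -12 (at index 0)
Change: A[1] -11 -> 30
Changed element was NOT the old min.
  New min = min(old_min, new_val) = min(-12, 30) = -12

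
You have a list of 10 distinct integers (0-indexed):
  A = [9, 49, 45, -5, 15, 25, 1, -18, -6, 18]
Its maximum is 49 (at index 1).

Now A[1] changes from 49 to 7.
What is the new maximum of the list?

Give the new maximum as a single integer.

Answer: 45

Derivation:
Old max = 49 (at index 1)
Change: A[1] 49 -> 7
Changed element WAS the max -> may need rescan.
  Max of remaining elements: 45
  New max = max(7, 45) = 45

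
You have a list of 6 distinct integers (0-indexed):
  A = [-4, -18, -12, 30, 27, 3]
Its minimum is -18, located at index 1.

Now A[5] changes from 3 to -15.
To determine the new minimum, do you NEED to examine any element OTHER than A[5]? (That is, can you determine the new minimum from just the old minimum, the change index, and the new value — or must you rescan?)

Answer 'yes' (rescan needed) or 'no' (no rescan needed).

Old min = -18 at index 1
Change at index 5: 3 -> -15
Index 5 was NOT the min. New min = min(-18, -15). No rescan of other elements needed.
Needs rescan: no

Answer: no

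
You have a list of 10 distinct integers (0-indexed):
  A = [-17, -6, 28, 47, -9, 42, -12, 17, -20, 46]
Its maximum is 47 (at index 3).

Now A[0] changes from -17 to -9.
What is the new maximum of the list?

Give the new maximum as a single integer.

Old max = 47 (at index 3)
Change: A[0] -17 -> -9
Changed element was NOT the old max.
  New max = max(old_max, new_val) = max(47, -9) = 47

Answer: 47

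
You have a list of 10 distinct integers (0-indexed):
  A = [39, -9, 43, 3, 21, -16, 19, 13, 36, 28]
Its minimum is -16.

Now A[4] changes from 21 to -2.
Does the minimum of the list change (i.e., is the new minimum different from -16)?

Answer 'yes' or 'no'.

Old min = -16
Change: A[4] 21 -> -2
Changed element was NOT the min; min changes only if -2 < -16.
New min = -16; changed? no

Answer: no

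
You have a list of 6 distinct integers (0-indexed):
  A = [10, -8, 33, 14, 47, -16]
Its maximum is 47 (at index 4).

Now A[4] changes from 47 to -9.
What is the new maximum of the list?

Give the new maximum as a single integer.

Answer: 33

Derivation:
Old max = 47 (at index 4)
Change: A[4] 47 -> -9
Changed element WAS the max -> may need rescan.
  Max of remaining elements: 33
  New max = max(-9, 33) = 33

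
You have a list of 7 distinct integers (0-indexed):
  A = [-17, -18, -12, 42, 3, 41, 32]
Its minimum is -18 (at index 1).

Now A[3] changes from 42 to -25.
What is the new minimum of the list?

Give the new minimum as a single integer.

Old min = -18 (at index 1)
Change: A[3] 42 -> -25
Changed element was NOT the old min.
  New min = min(old_min, new_val) = min(-18, -25) = -25

Answer: -25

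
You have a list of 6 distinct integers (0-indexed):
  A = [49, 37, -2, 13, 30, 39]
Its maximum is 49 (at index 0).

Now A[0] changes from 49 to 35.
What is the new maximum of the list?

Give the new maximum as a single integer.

Old max = 49 (at index 0)
Change: A[0] 49 -> 35
Changed element WAS the max -> may need rescan.
  Max of remaining elements: 39
  New max = max(35, 39) = 39

Answer: 39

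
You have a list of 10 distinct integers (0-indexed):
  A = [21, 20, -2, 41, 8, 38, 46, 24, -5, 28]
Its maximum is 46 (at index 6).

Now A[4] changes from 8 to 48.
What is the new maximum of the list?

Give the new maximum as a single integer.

Old max = 46 (at index 6)
Change: A[4] 8 -> 48
Changed element was NOT the old max.
  New max = max(old_max, new_val) = max(46, 48) = 48

Answer: 48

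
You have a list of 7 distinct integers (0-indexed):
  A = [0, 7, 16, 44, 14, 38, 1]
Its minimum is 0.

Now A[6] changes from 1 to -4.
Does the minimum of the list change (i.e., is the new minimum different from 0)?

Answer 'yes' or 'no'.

Answer: yes

Derivation:
Old min = 0
Change: A[6] 1 -> -4
Changed element was NOT the min; min changes only if -4 < 0.
New min = -4; changed? yes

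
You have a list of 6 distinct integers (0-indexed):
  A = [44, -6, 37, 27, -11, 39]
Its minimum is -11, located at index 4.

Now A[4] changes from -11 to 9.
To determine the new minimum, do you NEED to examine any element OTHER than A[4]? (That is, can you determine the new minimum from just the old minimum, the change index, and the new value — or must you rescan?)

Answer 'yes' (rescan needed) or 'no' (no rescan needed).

Old min = -11 at index 4
Change at index 4: -11 -> 9
Index 4 WAS the min and new value 9 > old min -11. Must rescan other elements to find the new min.
Needs rescan: yes

Answer: yes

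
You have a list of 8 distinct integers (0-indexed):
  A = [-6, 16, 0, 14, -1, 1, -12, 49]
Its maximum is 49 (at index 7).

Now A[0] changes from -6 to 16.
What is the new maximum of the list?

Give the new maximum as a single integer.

Old max = 49 (at index 7)
Change: A[0] -6 -> 16
Changed element was NOT the old max.
  New max = max(old_max, new_val) = max(49, 16) = 49

Answer: 49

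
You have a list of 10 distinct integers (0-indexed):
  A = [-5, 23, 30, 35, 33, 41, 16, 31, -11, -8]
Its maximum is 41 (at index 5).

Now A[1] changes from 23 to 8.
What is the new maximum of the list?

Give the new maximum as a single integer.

Answer: 41

Derivation:
Old max = 41 (at index 5)
Change: A[1] 23 -> 8
Changed element was NOT the old max.
  New max = max(old_max, new_val) = max(41, 8) = 41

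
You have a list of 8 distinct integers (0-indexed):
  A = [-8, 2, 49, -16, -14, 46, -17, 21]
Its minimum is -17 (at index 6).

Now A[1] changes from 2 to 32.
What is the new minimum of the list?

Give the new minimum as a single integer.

Answer: -17

Derivation:
Old min = -17 (at index 6)
Change: A[1] 2 -> 32
Changed element was NOT the old min.
  New min = min(old_min, new_val) = min(-17, 32) = -17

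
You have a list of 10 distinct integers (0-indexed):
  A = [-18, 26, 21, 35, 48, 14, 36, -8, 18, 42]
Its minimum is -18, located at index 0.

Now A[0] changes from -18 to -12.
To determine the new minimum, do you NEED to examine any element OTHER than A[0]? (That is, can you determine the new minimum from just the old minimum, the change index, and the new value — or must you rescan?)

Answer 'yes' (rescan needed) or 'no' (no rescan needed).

Old min = -18 at index 0
Change at index 0: -18 -> -12
Index 0 WAS the min and new value -12 > old min -18. Must rescan other elements to find the new min.
Needs rescan: yes

Answer: yes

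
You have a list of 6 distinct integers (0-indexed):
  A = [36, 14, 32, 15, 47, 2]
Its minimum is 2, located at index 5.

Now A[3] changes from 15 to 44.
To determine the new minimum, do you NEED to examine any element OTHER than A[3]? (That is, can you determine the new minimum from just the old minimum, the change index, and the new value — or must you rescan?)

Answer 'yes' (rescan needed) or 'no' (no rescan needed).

Answer: no

Derivation:
Old min = 2 at index 5
Change at index 3: 15 -> 44
Index 3 was NOT the min. New min = min(2, 44). No rescan of other elements needed.
Needs rescan: no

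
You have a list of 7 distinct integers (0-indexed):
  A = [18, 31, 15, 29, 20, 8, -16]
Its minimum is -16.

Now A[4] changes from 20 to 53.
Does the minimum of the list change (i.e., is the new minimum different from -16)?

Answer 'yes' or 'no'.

Answer: no

Derivation:
Old min = -16
Change: A[4] 20 -> 53
Changed element was NOT the min; min changes only if 53 < -16.
New min = -16; changed? no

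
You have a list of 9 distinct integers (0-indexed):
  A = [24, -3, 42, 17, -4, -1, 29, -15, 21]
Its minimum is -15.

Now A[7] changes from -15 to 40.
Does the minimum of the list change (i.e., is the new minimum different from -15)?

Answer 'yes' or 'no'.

Answer: yes

Derivation:
Old min = -15
Change: A[7] -15 -> 40
Changed element was the min; new min must be rechecked.
New min = -4; changed? yes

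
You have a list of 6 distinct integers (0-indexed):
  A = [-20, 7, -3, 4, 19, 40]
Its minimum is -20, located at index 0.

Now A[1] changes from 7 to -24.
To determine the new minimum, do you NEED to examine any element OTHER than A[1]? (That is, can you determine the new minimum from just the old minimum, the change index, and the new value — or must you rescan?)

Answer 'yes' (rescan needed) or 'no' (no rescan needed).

Old min = -20 at index 0
Change at index 1: 7 -> -24
Index 1 was NOT the min. New min = min(-20, -24). No rescan of other elements needed.
Needs rescan: no

Answer: no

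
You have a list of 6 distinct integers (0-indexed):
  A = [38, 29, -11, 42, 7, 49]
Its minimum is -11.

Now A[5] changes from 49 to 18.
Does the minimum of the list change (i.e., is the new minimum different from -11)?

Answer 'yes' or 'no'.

Old min = -11
Change: A[5] 49 -> 18
Changed element was NOT the min; min changes only if 18 < -11.
New min = -11; changed? no

Answer: no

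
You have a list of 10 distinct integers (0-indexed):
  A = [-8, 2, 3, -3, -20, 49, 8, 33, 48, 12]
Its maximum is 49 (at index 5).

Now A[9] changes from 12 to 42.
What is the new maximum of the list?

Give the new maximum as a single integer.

Old max = 49 (at index 5)
Change: A[9] 12 -> 42
Changed element was NOT the old max.
  New max = max(old_max, new_val) = max(49, 42) = 49

Answer: 49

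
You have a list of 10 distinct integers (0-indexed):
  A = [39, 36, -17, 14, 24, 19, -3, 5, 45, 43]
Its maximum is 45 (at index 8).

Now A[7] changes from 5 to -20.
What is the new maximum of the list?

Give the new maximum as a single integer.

Old max = 45 (at index 8)
Change: A[7] 5 -> -20
Changed element was NOT the old max.
  New max = max(old_max, new_val) = max(45, -20) = 45

Answer: 45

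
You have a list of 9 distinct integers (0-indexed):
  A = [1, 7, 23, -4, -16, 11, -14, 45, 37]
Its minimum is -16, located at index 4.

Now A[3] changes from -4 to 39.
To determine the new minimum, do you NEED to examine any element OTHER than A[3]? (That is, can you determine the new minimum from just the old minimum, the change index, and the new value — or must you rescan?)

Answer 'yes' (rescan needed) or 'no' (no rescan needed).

Answer: no

Derivation:
Old min = -16 at index 4
Change at index 3: -4 -> 39
Index 3 was NOT the min. New min = min(-16, 39). No rescan of other elements needed.
Needs rescan: no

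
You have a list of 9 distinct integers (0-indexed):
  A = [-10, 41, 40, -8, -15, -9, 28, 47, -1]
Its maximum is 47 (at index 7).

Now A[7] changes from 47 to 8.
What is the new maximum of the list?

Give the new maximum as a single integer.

Answer: 41

Derivation:
Old max = 47 (at index 7)
Change: A[7] 47 -> 8
Changed element WAS the max -> may need rescan.
  Max of remaining elements: 41
  New max = max(8, 41) = 41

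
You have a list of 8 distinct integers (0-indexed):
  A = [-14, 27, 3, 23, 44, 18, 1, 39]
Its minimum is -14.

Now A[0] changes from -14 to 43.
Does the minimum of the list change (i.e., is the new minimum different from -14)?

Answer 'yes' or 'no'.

Answer: yes

Derivation:
Old min = -14
Change: A[0] -14 -> 43
Changed element was the min; new min must be rechecked.
New min = 1; changed? yes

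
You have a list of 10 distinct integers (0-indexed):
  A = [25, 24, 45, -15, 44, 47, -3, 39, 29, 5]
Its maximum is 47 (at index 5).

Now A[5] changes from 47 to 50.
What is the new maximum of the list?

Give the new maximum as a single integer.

Answer: 50

Derivation:
Old max = 47 (at index 5)
Change: A[5] 47 -> 50
Changed element WAS the max -> may need rescan.
  Max of remaining elements: 45
  New max = max(50, 45) = 50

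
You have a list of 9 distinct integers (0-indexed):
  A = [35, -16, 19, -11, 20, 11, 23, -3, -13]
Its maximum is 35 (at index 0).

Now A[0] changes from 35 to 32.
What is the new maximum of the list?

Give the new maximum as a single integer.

Old max = 35 (at index 0)
Change: A[0] 35 -> 32
Changed element WAS the max -> may need rescan.
  Max of remaining elements: 23
  New max = max(32, 23) = 32

Answer: 32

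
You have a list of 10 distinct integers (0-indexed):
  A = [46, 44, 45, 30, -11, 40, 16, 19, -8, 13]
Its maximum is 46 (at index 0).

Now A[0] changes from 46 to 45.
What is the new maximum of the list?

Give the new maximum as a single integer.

Answer: 45

Derivation:
Old max = 46 (at index 0)
Change: A[0] 46 -> 45
Changed element WAS the max -> may need rescan.
  Max of remaining elements: 45
  New max = max(45, 45) = 45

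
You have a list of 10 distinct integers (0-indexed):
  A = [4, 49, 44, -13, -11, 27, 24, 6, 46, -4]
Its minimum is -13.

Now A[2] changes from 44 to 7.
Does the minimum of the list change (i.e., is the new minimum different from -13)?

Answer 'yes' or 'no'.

Old min = -13
Change: A[2] 44 -> 7
Changed element was NOT the min; min changes only if 7 < -13.
New min = -13; changed? no

Answer: no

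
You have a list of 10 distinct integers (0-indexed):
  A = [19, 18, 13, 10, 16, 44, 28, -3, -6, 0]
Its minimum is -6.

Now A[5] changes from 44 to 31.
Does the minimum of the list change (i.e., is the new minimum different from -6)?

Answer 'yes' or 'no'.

Old min = -6
Change: A[5] 44 -> 31
Changed element was NOT the min; min changes only if 31 < -6.
New min = -6; changed? no

Answer: no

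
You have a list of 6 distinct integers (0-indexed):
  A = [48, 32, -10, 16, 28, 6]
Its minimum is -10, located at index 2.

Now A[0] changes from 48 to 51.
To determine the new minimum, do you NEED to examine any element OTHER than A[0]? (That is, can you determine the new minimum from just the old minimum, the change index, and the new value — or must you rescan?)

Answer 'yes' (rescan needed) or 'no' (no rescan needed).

Old min = -10 at index 2
Change at index 0: 48 -> 51
Index 0 was NOT the min. New min = min(-10, 51). No rescan of other elements needed.
Needs rescan: no

Answer: no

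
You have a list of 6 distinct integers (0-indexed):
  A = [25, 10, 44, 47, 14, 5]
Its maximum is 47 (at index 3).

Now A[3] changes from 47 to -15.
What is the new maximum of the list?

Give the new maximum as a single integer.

Old max = 47 (at index 3)
Change: A[3] 47 -> -15
Changed element WAS the max -> may need rescan.
  Max of remaining elements: 44
  New max = max(-15, 44) = 44

Answer: 44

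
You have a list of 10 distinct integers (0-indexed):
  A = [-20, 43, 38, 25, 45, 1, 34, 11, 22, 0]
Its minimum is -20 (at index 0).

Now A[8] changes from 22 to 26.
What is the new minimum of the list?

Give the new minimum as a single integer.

Old min = -20 (at index 0)
Change: A[8] 22 -> 26
Changed element was NOT the old min.
  New min = min(old_min, new_val) = min(-20, 26) = -20

Answer: -20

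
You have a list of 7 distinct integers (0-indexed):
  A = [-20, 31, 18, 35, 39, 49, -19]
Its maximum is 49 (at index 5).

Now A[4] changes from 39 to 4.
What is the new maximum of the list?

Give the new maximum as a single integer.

Answer: 49

Derivation:
Old max = 49 (at index 5)
Change: A[4] 39 -> 4
Changed element was NOT the old max.
  New max = max(old_max, new_val) = max(49, 4) = 49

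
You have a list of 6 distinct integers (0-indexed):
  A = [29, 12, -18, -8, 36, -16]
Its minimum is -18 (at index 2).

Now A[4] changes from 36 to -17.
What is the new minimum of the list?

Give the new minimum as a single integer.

Answer: -18

Derivation:
Old min = -18 (at index 2)
Change: A[4] 36 -> -17
Changed element was NOT the old min.
  New min = min(old_min, new_val) = min(-18, -17) = -18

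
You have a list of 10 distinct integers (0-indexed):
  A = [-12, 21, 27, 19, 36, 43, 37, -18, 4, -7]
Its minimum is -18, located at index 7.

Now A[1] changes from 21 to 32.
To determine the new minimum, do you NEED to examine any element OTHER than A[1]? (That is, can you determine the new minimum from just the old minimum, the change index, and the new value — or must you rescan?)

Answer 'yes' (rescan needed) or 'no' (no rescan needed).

Answer: no

Derivation:
Old min = -18 at index 7
Change at index 1: 21 -> 32
Index 1 was NOT the min. New min = min(-18, 32). No rescan of other elements needed.
Needs rescan: no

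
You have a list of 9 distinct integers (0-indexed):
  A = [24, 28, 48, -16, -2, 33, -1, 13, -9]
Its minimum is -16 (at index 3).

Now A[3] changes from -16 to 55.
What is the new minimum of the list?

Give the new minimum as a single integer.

Old min = -16 (at index 3)
Change: A[3] -16 -> 55
Changed element WAS the min. Need to check: is 55 still <= all others?
  Min of remaining elements: -9
  New min = min(55, -9) = -9

Answer: -9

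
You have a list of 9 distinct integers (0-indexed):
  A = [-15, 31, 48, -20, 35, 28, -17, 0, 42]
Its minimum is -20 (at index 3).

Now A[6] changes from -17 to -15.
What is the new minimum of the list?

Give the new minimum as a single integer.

Old min = -20 (at index 3)
Change: A[6] -17 -> -15
Changed element was NOT the old min.
  New min = min(old_min, new_val) = min(-20, -15) = -20

Answer: -20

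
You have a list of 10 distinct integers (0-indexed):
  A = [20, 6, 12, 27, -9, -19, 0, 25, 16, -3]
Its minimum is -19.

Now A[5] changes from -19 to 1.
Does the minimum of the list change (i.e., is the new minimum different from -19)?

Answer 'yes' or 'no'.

Old min = -19
Change: A[5] -19 -> 1
Changed element was the min; new min must be rechecked.
New min = -9; changed? yes

Answer: yes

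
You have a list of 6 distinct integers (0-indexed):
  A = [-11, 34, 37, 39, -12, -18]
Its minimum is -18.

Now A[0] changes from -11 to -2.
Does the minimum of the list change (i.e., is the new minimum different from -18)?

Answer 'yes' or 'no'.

Old min = -18
Change: A[0] -11 -> -2
Changed element was NOT the min; min changes only if -2 < -18.
New min = -18; changed? no

Answer: no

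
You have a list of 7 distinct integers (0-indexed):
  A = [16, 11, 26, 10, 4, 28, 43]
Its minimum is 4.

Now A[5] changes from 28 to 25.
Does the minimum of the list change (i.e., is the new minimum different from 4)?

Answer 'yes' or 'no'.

Old min = 4
Change: A[5] 28 -> 25
Changed element was NOT the min; min changes only if 25 < 4.
New min = 4; changed? no

Answer: no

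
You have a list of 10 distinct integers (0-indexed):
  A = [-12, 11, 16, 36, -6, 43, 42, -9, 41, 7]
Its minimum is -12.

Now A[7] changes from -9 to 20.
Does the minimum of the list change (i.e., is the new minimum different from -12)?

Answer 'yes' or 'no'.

Old min = -12
Change: A[7] -9 -> 20
Changed element was NOT the min; min changes only if 20 < -12.
New min = -12; changed? no

Answer: no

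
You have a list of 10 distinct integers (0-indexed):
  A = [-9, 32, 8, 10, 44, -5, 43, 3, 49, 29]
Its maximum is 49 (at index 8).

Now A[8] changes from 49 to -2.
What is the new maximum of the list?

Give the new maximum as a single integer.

Answer: 44

Derivation:
Old max = 49 (at index 8)
Change: A[8] 49 -> -2
Changed element WAS the max -> may need rescan.
  Max of remaining elements: 44
  New max = max(-2, 44) = 44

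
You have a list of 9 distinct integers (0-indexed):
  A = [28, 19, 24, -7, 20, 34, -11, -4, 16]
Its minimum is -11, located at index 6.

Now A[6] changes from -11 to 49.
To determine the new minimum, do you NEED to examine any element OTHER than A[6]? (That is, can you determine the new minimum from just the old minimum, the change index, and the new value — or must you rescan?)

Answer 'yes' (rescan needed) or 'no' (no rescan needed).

Old min = -11 at index 6
Change at index 6: -11 -> 49
Index 6 WAS the min and new value 49 > old min -11. Must rescan other elements to find the new min.
Needs rescan: yes

Answer: yes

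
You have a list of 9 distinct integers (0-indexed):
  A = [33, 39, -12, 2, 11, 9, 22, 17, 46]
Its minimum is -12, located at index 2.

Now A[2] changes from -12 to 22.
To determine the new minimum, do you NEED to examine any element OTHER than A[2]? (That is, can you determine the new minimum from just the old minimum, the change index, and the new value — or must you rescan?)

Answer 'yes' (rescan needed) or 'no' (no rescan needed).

Old min = -12 at index 2
Change at index 2: -12 -> 22
Index 2 WAS the min and new value 22 > old min -12. Must rescan other elements to find the new min.
Needs rescan: yes

Answer: yes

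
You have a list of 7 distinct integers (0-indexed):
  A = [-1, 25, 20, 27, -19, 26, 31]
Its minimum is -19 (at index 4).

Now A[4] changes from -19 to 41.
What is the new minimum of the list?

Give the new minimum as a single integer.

Old min = -19 (at index 4)
Change: A[4] -19 -> 41
Changed element WAS the min. Need to check: is 41 still <= all others?
  Min of remaining elements: -1
  New min = min(41, -1) = -1

Answer: -1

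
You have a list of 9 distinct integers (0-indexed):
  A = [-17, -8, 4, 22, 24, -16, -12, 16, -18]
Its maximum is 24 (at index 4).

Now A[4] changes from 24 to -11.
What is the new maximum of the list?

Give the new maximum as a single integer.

Answer: 22

Derivation:
Old max = 24 (at index 4)
Change: A[4] 24 -> -11
Changed element WAS the max -> may need rescan.
  Max of remaining elements: 22
  New max = max(-11, 22) = 22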